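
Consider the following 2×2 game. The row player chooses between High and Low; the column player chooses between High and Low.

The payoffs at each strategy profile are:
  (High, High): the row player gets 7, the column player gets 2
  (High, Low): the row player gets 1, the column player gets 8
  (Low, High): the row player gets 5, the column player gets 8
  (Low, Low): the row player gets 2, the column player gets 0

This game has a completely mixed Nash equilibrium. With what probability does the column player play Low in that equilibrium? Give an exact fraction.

Let c be the probability that the column player plays High. In a completely mixed equilibrium, the row player must be indifferent between High and Low.
The row player's expected payoff from High is 7c + (1−c); from Low it is 5c + 2(1−c).
Setting these equal: 6c + 1 = 3c + 2, so c = 1/3.
Therefore the column player plays Low with probability 1 − 1/3 = 2/3.

2/3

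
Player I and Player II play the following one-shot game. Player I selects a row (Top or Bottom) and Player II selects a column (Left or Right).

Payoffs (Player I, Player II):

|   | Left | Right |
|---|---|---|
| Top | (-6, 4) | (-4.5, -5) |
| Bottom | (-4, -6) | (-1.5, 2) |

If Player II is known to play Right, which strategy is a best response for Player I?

Against Right, Player I earns -4.5 from Top and -1.5 from Bottom.
So Bottom is the best response.

Bottom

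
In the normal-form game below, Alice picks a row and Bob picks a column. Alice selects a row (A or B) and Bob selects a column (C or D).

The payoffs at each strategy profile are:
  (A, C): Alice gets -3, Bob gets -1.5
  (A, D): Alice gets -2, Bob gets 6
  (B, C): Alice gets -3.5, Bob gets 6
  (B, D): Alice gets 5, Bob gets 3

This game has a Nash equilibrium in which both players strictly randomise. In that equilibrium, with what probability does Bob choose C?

14/15

Let q be the probability that Bob plays C. In a completely mixed equilibrium, Alice must be indifferent between A and B.
Alice's expected payoff from A is −3q − 2(1−q); from B it is −3.5q + 5(1−q).
Setting these equal: −q − 2 = −8.5q + 5, so q = 14/15.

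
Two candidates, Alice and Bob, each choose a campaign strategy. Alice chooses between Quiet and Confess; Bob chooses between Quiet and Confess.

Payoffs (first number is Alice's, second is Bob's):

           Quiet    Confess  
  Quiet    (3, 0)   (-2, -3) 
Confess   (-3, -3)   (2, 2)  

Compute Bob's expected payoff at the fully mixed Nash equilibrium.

First find p, the probability Alice plays Quiet, from Bob's indifference between Quiet and Confess: −3(1−p) = −3p + 2(1−p), giving p = 5/8.
Since Bob is indifferent in equilibrium, Bob's expected payoff equals the payoff from either column against (5/8, 3/8). Using Quiet: −3(3/8) = -9/8.

-9/8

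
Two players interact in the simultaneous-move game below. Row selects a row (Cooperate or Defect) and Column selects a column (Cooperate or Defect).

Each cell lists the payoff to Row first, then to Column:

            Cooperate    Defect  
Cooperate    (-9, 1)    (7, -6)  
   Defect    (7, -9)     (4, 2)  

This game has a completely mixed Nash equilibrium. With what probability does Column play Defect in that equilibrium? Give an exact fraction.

16/19

Let y be the probability that Column plays Cooperate. In a completely mixed equilibrium, Row must be indifferent between Cooperate and Defect.
Row's expected payoff from Cooperate is −9y + 7(1−y); from Defect it is 7y + 4(1−y).
Setting these equal: −16y + 7 = 3y + 4, so y = 3/19.
Therefore Column plays Defect with probability 1 − 3/19 = 16/19.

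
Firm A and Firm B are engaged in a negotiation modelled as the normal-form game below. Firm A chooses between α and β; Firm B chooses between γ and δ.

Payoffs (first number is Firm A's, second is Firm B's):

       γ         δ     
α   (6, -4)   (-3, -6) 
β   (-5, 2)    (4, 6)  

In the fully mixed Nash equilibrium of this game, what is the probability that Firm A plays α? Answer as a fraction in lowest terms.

2/3

Let p be the probability that Firm A plays α. In a completely mixed equilibrium, Firm B must be indifferent between γ and δ.
Firm B's expected payoff from γ is −4p + 2(1−p); from δ it is −6p + 6(1−p).
Setting these equal: −6p + 2 = −12p + 6, so p = 2/3.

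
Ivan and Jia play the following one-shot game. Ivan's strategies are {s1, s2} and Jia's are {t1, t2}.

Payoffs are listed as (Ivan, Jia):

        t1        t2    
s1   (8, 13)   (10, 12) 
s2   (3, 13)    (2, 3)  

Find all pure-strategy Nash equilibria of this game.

(s1, t1)

(s1, t1): Ivan gets 8 ≥ 3 from s2, and Jia gets 13 ≥ 12 from t2 — Nash equilibrium.
(s1, t2): Jia prefers t1 (13 > 12) — not an equilibrium.
(s2, t1): Ivan prefers s1 (8 > 3) — not an equilibrium.
(s2, t2): Ivan prefers s1 (10 > 2); Jia prefers t1 (13 > 3) — not an equilibrium.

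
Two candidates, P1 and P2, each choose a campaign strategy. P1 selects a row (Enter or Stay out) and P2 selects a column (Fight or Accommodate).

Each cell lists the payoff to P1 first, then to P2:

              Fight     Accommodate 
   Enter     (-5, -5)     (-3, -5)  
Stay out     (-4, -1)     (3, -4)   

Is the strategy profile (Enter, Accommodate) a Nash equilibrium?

No

At (Enter, Accommodate), P1 earns -3; switching to Stay out would give 3, so P1 would deviate.
P2 earns -5; switching to Fight would give -5, so P2 has no profitable deviation.
Since at least one player can profitably deviate, this is not a Nash equilibrium.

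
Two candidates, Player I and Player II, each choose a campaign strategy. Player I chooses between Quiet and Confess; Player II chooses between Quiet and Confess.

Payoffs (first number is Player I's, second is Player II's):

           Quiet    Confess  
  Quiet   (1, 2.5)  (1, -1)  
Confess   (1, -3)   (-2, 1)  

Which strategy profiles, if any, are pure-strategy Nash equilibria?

(Quiet, Quiet): Player I gets 1 ≥ 1 from Confess, and Player II gets 2.5 ≥ -1 from Confess — Nash equilibrium.
(Quiet, Confess): Player II prefers Quiet (2.5 > -1) — not an equilibrium.
(Confess, Quiet): Player II prefers Confess (1 > -3) — not an equilibrium.
(Confess, Confess): Player I prefers Quiet (1 > -2) — not an equilibrium.

(Quiet, Quiet)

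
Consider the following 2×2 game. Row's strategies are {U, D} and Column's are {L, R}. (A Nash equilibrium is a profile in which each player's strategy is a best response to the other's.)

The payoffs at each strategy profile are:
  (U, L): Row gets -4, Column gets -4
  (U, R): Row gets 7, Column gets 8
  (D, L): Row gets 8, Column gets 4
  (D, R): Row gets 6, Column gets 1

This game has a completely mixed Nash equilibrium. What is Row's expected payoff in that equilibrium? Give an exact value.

First find q, the probability Column plays L, from Row's indifference between U and D: −4q + 7(1−q) = 8q + 6(1−q), giving q = 1/13.
Since Row is indifferent in equilibrium, Row's expected payoff equals the payoff from either row against (1/13, 12/13). Using U: −4(1/13) + 7(12/13) = 80/13.

80/13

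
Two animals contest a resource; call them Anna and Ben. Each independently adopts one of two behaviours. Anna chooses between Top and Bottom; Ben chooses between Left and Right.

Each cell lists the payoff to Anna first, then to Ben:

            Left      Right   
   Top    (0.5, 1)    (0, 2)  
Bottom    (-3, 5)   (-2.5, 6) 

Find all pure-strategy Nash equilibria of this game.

(Top, Right)

(Top, Left): Ben prefers Right (2 > 1) — not an equilibrium.
(Top, Right): Anna gets 0 ≥ -2.5 from Bottom, and Ben gets 2 ≥ 1 from Left — Nash equilibrium.
(Bottom, Left): Anna prefers Top (0.5 > -3); Ben prefers Right (6 > 5) — not an equilibrium.
(Bottom, Right): Anna prefers Top (0 > -2.5) — not an equilibrium.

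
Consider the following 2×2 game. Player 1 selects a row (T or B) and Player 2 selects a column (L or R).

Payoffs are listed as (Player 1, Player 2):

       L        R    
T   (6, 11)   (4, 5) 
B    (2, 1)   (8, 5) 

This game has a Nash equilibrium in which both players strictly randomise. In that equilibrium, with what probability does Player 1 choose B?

Let x be the probability that Player 1 plays T. In a completely mixed equilibrium, Player 2 must be indifferent between L and R.
Player 2's expected payoff from L is 11x + (1−x); from R it is 5x + 5(1−x).
Setting these equal: 10x + 1 = 5, so x = 2/5.
Therefore Player 1 plays B with probability 1 − 2/5 = 3/5.

3/5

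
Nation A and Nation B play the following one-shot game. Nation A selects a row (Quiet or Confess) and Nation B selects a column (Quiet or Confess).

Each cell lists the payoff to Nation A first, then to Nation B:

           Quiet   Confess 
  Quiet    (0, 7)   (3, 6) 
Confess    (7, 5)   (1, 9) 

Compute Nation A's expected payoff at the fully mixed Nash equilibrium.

7/3

First find y, the probability Nation B plays Quiet, from Nation A's indifference between Quiet and Confess: 3(1−y) = 7y + (1−y), giving y = 2/9.
Since Nation A is indifferent in equilibrium, Nation A's expected payoff equals the payoff from either row against (2/9, 7/9). Using Quiet: 3(7/9) = 7/3.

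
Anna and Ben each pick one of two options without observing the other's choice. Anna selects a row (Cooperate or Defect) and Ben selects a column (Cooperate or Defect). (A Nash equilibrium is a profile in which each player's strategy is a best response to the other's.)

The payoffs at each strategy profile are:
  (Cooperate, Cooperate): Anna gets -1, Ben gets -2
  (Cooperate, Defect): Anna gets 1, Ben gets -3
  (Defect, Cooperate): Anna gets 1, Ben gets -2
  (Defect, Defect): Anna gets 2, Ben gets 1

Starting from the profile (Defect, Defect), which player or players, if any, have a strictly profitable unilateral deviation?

Anna at (Defect, Defect) earns 2; deviating to Cooperate yields 1 — not better.
Ben earns 1; deviating to Cooperate yields -2 — not better.
Neither player can strictly improve; the profile is a Nash equilibrium.

Neither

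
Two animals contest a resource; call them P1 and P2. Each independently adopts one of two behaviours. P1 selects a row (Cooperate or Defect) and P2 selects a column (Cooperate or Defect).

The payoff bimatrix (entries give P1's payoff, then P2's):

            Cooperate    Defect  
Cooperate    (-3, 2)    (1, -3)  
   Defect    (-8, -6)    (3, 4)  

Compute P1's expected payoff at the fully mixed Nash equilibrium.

First find y, the probability P2 plays Cooperate, from P1's indifference between Cooperate and Defect: −3y + (1−y) = −8y + 3(1−y), giving y = 2/7.
Since P1 is indifferent in equilibrium, P1's expected payoff equals the payoff from either row against (2/7, 5/7). Using Cooperate: −3(2/7) + (5/7) = -1/7.

-1/7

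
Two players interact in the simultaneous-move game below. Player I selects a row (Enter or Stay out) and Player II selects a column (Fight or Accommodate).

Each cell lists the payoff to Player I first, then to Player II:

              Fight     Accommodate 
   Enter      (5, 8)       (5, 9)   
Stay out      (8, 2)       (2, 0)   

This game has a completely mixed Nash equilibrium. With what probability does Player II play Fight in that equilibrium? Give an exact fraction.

Let q be the probability that Player II plays Fight. In a completely mixed equilibrium, Player I must be indifferent between Enter and Stay out.
Player I's expected payoff from Enter is 5q + 5(1−q); from Stay out it is 8q + 2(1−q).
Setting these equal: 5 = 6q + 2, so q = 1/2.

1/2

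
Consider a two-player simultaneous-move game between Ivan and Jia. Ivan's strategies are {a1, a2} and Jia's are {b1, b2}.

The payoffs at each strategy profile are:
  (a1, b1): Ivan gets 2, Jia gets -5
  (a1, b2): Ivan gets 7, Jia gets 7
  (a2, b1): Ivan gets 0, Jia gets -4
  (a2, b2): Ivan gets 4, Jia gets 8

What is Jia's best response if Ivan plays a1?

b2

Against a1, Jia earns -5 from b1 and 7 from b2.
So b2 is the best response.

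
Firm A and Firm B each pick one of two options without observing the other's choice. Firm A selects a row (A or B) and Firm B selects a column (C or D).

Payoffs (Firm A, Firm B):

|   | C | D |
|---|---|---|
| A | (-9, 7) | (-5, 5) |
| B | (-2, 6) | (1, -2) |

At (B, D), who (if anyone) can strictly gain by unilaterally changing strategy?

Firm B

Firm A at (B, D) earns 1; deviating to A yields -5 — not better.
Firm B earns -2; deviating to C yields 6 — a strict improvement.
Only Firm B has a strictly profitable deviation.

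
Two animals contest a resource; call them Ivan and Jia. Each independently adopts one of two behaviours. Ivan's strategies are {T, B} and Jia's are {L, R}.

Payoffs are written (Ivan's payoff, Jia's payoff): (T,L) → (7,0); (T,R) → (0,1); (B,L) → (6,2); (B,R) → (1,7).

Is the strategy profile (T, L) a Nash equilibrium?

At (T, L), Ivan earns 7; switching to B would give 6, so Ivan has no profitable deviation.
Jia earns 0; switching to R would give 1, so Jia would deviate.
Since at least one player can profitably deviate, this is not a Nash equilibrium.

No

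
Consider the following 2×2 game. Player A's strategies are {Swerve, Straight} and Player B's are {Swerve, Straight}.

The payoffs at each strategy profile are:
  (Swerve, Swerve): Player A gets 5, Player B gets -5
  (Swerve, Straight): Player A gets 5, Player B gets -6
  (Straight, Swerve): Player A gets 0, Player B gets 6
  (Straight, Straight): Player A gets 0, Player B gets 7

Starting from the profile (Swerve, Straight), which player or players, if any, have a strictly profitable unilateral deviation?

Player B

Player A at (Swerve, Straight) earns 5; deviating to Straight yields 0 — not better.
Player B earns -6; deviating to Swerve yields -5 — a strict improvement.
Only Player B has a strictly profitable deviation.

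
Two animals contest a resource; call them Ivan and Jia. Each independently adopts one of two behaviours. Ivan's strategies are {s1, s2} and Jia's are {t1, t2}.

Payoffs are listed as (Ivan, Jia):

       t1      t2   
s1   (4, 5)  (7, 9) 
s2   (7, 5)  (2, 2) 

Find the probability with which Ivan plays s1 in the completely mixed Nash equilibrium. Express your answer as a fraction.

Let x be the probability that Ivan plays s1. In a completely mixed equilibrium, Jia must be indifferent between t1 and t2.
Jia's expected payoff from t1 is 5x + 5(1−x); from t2 it is 9x + 2(1−x).
Setting these equal: 5 = 7x + 2, so x = 3/7.

3/7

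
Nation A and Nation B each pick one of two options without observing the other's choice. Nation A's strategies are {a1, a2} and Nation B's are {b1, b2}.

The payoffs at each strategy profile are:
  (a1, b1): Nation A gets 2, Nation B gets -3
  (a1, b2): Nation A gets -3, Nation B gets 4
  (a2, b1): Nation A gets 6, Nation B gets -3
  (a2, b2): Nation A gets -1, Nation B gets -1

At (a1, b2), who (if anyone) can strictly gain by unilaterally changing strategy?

Nation A at (a1, b2) earns -3; deviating to a2 yields -1 — a strict improvement.
Nation B earns 4; deviating to b1 yields -3 — not better.
Only Nation A has a strictly profitable deviation.

Nation A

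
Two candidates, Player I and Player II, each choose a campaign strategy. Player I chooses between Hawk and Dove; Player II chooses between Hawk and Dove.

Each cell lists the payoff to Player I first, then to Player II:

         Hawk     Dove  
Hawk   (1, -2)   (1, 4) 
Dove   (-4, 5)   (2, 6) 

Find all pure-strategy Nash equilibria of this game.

(Hawk, Hawk): Player II prefers Dove (4 > -2) — not an equilibrium.
(Hawk, Dove): Player I prefers Dove (2 > 1) — not an equilibrium.
(Dove, Hawk): Player I prefers Hawk (1 > -4); Player II prefers Dove (6 > 5) — not an equilibrium.
(Dove, Dove): Player I gets 2 ≥ 1 from Hawk, and Player II gets 6 ≥ 5 from Hawk — Nash equilibrium.

(Dove, Dove)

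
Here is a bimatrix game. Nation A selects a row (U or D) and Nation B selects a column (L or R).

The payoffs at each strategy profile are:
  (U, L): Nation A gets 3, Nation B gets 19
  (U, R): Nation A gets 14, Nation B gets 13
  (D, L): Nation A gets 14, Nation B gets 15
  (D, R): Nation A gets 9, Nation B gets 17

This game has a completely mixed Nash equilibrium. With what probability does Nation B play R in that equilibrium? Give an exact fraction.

Let q be the probability that Nation B plays L. In a completely mixed equilibrium, Nation A must be indifferent between U and D.
Nation A's expected payoff from U is 3q + 14(1−q); from D it is 14q + 9(1−q).
Setting these equal: −11q + 14 = 5q + 9, so q = 5/16.
Therefore Nation B plays R with probability 1 − 5/16 = 11/16.

11/16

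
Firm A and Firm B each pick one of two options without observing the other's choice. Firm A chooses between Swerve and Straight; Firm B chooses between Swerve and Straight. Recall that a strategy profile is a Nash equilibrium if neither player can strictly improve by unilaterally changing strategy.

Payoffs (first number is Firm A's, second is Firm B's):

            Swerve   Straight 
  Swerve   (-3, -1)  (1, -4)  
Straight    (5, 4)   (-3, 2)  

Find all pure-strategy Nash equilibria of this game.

(Straight, Swerve)

(Swerve, Swerve): Firm A prefers Straight (5 > -3) — not an equilibrium.
(Swerve, Straight): Firm B prefers Swerve (-1 > -4) — not an equilibrium.
(Straight, Swerve): Firm A gets 5 ≥ -3 from Swerve, and Firm B gets 4 ≥ 2 from Straight — Nash equilibrium.
(Straight, Straight): Firm A prefers Swerve (1 > -3); Firm B prefers Swerve (4 > 2) — not an equilibrium.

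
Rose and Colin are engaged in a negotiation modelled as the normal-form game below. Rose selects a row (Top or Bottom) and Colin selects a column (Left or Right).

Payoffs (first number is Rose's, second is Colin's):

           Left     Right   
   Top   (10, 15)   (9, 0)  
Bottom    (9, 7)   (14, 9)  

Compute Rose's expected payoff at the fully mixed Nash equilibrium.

59/6

First find y, the probability Colin plays Left, from Rose's indifference between Top and Bottom: 10y + 9(1−y) = 9y + 14(1−y), giving y = 5/6.
Since Rose is indifferent in equilibrium, Rose's expected payoff equals the payoff from either row against (5/6, 1/6). Using Top: 10(5/6) + 9(1/6) = 59/6.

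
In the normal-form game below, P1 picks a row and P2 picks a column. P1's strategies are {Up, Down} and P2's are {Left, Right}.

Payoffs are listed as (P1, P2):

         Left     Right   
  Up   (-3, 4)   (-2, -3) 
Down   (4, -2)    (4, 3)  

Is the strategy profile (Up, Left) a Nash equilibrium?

No

At (Up, Left), P1 earns -3; switching to Down would give 4, so P1 would deviate.
P2 earns 4; switching to Right would give -3, so P2 has no profitable deviation.
Since at least one player can profitably deviate, this is not a Nash equilibrium.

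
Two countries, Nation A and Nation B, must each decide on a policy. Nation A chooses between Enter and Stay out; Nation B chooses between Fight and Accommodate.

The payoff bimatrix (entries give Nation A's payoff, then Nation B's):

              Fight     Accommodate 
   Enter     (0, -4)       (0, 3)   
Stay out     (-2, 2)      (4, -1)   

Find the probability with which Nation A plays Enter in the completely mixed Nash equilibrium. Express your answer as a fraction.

3/10

Let x be the probability that Nation A plays Enter. In a completely mixed equilibrium, Nation B must be indifferent between Fight and Accommodate.
Nation B's expected payoff from Fight is −4x + 2(1−x); from Accommodate it is 3x − (1−x).
Setting these equal: −6x + 2 = 4x − 1, so x = 3/10.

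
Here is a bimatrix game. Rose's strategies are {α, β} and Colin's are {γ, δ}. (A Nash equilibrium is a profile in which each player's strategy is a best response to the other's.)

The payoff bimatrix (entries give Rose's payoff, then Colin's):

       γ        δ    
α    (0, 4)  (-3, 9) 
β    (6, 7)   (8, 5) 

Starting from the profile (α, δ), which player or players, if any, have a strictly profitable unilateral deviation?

Rose

Rose at (α, δ) earns -3; deviating to β yields 8 — a strict improvement.
Colin earns 9; deviating to γ yields 4 — not better.
Only Rose has a strictly profitable deviation.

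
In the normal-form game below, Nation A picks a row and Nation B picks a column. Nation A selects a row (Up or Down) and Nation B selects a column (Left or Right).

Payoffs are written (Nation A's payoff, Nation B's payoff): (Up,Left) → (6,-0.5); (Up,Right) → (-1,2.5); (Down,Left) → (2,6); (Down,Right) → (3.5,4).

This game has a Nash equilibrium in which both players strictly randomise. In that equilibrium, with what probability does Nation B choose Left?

Let q be the probability that Nation B plays Left. In a completely mixed equilibrium, Nation A must be indifferent between Up and Down.
Nation A's expected payoff from Up is 6q − (1−q); from Down it is 2q + 3.5(1−q).
Setting these equal: 7q − 1 = −1.5q + 3.5, so q = 9/17.

9/17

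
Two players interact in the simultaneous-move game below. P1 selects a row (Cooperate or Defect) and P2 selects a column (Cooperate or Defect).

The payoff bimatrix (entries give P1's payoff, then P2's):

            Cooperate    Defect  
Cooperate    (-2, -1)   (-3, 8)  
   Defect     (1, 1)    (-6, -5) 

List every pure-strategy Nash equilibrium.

(Cooperate, Defect) and (Defect, Cooperate)

(Cooperate, Cooperate): P1 prefers Defect (1 > -2); P2 prefers Defect (8 > -1) — not an equilibrium.
(Cooperate, Defect): P1 gets -3 ≥ -6 from Defect, and P2 gets 8 ≥ -1 from Cooperate — Nash equilibrium.
(Defect, Cooperate): P1 gets 1 ≥ -2 from Cooperate, and P2 gets 1 ≥ -5 from Defect — Nash equilibrium.
(Defect, Defect): P1 prefers Cooperate (-3 > -6); P2 prefers Cooperate (1 > -5) — not an equilibrium.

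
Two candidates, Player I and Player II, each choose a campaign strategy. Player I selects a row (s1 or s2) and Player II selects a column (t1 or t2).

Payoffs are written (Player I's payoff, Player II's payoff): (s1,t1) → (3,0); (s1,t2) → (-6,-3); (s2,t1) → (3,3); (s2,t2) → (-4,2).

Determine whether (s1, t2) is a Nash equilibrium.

At (s1, t2), Player I earns -6; switching to s2 would give -4, so Player I would deviate.
Player II earns -3; switching to t1 would give 0, so Player II would deviate.
Since at least one player can profitably deviate, this is not a Nash equilibrium.

No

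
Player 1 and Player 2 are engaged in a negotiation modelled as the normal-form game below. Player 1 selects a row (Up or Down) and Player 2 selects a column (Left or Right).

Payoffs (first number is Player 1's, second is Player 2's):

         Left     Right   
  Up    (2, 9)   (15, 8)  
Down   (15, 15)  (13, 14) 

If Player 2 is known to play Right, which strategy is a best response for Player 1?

Against Right, Player 1 earns 15 from Up and 13 from Down.
So Up is the best response.

Up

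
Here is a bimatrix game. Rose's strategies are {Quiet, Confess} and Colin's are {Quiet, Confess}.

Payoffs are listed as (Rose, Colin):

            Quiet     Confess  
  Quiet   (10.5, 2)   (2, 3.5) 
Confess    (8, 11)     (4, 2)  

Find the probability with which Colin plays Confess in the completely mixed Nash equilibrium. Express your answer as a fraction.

5/9

Let q be the probability that Colin plays Quiet. In a completely mixed equilibrium, Rose must be indifferent between Quiet and Confess.
Rose's expected payoff from Quiet is 10.5q + 2(1−q); from Confess it is 8q + 4(1−q).
Setting these equal: 8.5q + 2 = 4q + 4, so q = 4/9.
Therefore Colin plays Confess with probability 1 − 4/9 = 5/9.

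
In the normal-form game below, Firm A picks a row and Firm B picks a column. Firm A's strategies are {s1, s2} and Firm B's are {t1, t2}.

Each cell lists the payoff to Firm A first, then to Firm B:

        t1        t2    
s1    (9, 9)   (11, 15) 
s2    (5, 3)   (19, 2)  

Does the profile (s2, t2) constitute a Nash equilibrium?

No

At (s2, t2), Firm A earns 19; switching to s1 would give 11, so Firm A has no profitable deviation.
Firm B earns 2; switching to t1 would give 3, so Firm B would deviate.
Since at least one player can profitably deviate, this is not a Nash equilibrium.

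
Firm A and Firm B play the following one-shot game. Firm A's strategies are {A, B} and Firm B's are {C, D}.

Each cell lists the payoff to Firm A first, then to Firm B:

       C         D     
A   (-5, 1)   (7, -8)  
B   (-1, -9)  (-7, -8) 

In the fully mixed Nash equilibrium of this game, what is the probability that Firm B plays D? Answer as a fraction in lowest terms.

Let c be the probability that Firm B plays C. In a completely mixed equilibrium, Firm A must be indifferent between A and B.
Firm A's expected payoff from A is −5c + 7(1−c); from B it is −c − 7(1−c).
Setting these equal: −12c + 7 = 6c − 7, so c = 7/9.
Therefore Firm B plays D with probability 1 − 7/9 = 2/9.

2/9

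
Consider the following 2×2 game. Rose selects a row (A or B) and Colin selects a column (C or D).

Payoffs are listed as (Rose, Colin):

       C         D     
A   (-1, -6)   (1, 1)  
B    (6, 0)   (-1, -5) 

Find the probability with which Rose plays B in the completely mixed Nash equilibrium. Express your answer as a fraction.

7/12

Let p be the probability that Rose plays A. In a completely mixed equilibrium, Colin must be indifferent between C and D.
Colin's expected payoff from C is −6p; from D it is p − 5(1−p).
Setting these equal: −6p = 6p − 5, so p = 5/12.
Therefore Rose plays B with probability 1 − 5/12 = 7/12.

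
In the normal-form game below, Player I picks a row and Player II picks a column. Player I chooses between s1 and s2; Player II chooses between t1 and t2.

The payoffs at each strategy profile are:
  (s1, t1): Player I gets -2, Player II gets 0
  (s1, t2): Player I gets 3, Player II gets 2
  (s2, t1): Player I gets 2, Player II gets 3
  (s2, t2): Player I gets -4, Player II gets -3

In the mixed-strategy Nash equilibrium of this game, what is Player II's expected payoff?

3/4

First find p, the probability Player I plays s1, from Player II's indifference between t1 and t2: 3(1−p) = 2p − 3(1−p), giving p = 3/4.
Since Player II is indifferent in equilibrium, Player II's expected payoff equals the payoff from either column against (3/4, 1/4). Using t1: 3(1/4) = 3/4.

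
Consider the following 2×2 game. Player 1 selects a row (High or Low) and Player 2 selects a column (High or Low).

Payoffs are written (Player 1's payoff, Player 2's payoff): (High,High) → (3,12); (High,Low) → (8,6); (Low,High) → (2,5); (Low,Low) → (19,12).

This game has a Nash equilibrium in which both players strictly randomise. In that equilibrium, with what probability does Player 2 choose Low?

1/12

Let y be the probability that Player 2 plays High. In a completely mixed equilibrium, Player 1 must be indifferent between High and Low.
Player 1's expected payoff from High is 3y + 8(1−y); from Low it is 2y + 19(1−y).
Setting these equal: −5y + 8 = −17y + 19, so y = 11/12.
Therefore Player 2 plays Low with probability 1 − 11/12 = 1/12.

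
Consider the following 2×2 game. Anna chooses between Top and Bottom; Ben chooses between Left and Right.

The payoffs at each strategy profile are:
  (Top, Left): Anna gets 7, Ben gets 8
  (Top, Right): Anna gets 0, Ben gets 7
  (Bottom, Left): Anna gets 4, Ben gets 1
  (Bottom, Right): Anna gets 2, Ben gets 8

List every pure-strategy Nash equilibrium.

(Top, Left): Anna gets 7 ≥ 4 from Bottom, and Ben gets 8 ≥ 7 from Right — Nash equilibrium.
(Top, Right): Anna prefers Bottom (2 > 0); Ben prefers Left (8 > 7) — not an equilibrium.
(Bottom, Left): Anna prefers Top (7 > 4); Ben prefers Right (8 > 1) — not an equilibrium.
(Bottom, Right): Anna gets 2 ≥ 0 from Top, and Ben gets 8 ≥ 1 from Left — Nash equilibrium.

(Top, Left) and (Bottom, Right)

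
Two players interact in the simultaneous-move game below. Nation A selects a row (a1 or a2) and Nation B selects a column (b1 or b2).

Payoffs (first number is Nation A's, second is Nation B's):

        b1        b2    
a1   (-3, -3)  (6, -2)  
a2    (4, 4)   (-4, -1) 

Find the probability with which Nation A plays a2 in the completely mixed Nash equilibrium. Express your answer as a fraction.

1/6

Let r be the probability that Nation A plays a1. In a completely mixed equilibrium, Nation B must be indifferent between b1 and b2.
Nation B's expected payoff from b1 is −3r + 4(1−r); from b2 it is −2r − (1−r).
Setting these equal: −7r + 4 = −r − 1, so r = 5/6.
Therefore Nation A plays a2 with probability 1 − 5/6 = 1/6.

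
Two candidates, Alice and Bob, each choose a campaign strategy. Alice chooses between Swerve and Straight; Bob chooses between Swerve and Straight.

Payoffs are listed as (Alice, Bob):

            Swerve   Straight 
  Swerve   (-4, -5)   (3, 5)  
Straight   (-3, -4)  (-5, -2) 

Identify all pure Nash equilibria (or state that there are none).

(Swerve, Swerve): Alice prefers Straight (-3 > -4); Bob prefers Straight (5 > -5) — not an equilibrium.
(Swerve, Straight): Alice gets 3 ≥ -5 from Straight, and Bob gets 5 ≥ -5 from Swerve — Nash equilibrium.
(Straight, Swerve): Bob prefers Straight (-2 > -4) — not an equilibrium.
(Straight, Straight): Alice prefers Swerve (3 > -5) — not an equilibrium.

(Swerve, Straight)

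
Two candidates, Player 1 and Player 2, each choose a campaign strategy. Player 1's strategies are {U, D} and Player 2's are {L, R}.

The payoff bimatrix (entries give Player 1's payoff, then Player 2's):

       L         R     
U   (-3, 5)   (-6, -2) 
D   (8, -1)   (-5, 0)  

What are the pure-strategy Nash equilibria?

(D, R)

(U, L): Player 1 prefers D (8 > -3) — not an equilibrium.
(U, R): Player 1 prefers D (-5 > -6); Player 2 prefers L (5 > -2) — not an equilibrium.
(D, L): Player 2 prefers R (0 > -1) — not an equilibrium.
(D, R): Player 1 gets -5 ≥ -6 from U, and Player 2 gets 0 ≥ -1 from L — Nash equilibrium.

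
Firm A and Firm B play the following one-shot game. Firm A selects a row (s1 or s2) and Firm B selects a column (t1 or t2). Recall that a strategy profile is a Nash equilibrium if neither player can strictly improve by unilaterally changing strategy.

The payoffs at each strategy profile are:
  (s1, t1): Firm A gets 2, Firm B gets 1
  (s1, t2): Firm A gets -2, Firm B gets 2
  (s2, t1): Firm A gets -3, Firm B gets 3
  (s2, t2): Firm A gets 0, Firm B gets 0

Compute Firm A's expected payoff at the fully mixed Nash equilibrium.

-6/7

First find q, the probability Firm B plays t1, from Firm A's indifference between s1 and s2: 2q − 2(1−q) = −3q, giving q = 2/7.
Since Firm A is indifferent in equilibrium, Firm A's expected payoff equals the payoff from either row against (2/7, 5/7). Using s1: 2(2/7) − 2(5/7) = -6/7.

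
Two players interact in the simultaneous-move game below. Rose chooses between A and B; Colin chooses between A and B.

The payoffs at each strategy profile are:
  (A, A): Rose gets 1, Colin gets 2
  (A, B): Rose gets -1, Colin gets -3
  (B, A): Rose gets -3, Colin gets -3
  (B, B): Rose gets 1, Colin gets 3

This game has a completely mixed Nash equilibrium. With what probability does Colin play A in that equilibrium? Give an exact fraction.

Let c be the probability that Colin plays A. In a completely mixed equilibrium, Rose must be indifferent between A and B.
Rose's expected payoff from A is c − (1−c); from B it is −3c + (1−c).
Setting these equal: 2c − 1 = −4c + 1, so c = 1/3.

1/3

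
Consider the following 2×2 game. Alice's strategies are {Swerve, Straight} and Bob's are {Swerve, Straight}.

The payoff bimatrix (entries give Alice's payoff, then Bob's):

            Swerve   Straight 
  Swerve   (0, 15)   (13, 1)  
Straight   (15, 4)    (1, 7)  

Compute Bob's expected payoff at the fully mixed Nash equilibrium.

First find x, the probability Alice plays Swerve, from Bob's indifference between Swerve and Straight: 15x + 4(1−x) = x + 7(1−x), giving x = 3/17.
Since Bob is indifferent in equilibrium, Bob's expected payoff equals the payoff from either column against (3/17, 14/17). Using Swerve: 15(3/17) + 4(14/17) = 101/17.

101/17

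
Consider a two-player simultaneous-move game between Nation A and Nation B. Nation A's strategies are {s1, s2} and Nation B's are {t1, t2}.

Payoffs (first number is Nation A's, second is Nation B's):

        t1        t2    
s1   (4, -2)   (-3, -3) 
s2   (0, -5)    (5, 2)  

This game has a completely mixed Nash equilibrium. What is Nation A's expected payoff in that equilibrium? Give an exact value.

First find y, the probability Nation B plays t1, from Nation A's indifference between s1 and s2: 4y − 3(1−y) = 5(1−y), giving y = 2/3.
Since Nation A is indifferent in equilibrium, Nation A's expected payoff equals the payoff from either row against (2/3, 1/3). Using s1: 4(2/3) − 3(1/3) = 5/3.

5/3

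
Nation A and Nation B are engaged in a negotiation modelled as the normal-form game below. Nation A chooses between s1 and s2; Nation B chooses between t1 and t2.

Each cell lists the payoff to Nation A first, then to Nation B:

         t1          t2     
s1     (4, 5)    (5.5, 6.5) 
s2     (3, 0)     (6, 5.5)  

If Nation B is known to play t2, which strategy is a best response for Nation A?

Against t2, Nation A earns 5.5 from s1 and 6 from s2.
So s2 is the best response.

s2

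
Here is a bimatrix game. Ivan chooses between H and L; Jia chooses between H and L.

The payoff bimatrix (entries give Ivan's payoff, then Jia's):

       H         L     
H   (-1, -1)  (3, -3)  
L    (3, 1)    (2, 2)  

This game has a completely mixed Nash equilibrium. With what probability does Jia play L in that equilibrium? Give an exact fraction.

4/5

Let y be the probability that Jia plays H. In a completely mixed equilibrium, Ivan must be indifferent between H and L.
Ivan's expected payoff from H is −y + 3(1−y); from L it is 3y + 2(1−y).
Setting these equal: −4y + 3 = y + 2, so y = 1/5.
Therefore Jia plays L with probability 1 − 1/5 = 4/5.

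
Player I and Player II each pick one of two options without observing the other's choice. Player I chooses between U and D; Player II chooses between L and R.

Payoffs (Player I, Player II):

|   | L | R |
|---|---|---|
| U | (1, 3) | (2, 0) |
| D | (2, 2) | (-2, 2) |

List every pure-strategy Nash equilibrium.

(U, L): Player I prefers D (2 > 1) — not an equilibrium.
(U, R): Player II prefers L (3 > 0) — not an equilibrium.
(D, L): Player I gets 2 ≥ 1 from U, and Player II gets 2 ≥ 2 from R — Nash equilibrium.
(D, R): Player I prefers U (2 > -2) — not an equilibrium.

(D, L)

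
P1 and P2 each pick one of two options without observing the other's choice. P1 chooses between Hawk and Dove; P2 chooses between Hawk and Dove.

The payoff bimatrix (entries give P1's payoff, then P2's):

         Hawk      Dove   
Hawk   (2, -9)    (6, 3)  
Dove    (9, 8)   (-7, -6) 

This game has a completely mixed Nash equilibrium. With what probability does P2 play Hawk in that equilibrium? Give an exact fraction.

Let c be the probability that P2 plays Hawk. In a completely mixed equilibrium, P1 must be indifferent between Hawk and Dove.
P1's expected payoff from Hawk is 2c + 6(1−c); from Dove it is 9c − 7(1−c).
Setting these equal: −4c + 6 = 16c − 7, so c = 13/20.

13/20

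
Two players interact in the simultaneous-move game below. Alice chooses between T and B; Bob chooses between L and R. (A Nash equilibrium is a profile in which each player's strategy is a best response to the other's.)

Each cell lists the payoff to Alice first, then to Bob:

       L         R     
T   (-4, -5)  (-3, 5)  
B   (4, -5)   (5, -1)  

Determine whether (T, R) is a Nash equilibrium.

No

At (T, R), Alice earns -3; switching to B would give 5, so Alice would deviate.
Bob earns 5; switching to L would give -5, so Bob has no profitable deviation.
Since at least one player can profitably deviate, this is not a Nash equilibrium.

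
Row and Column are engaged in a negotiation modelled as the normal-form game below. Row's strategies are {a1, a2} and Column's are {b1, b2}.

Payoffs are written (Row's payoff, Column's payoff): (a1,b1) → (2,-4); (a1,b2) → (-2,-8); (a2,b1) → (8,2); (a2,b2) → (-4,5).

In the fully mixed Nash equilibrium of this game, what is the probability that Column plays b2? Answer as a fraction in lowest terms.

Let q be the probability that Column plays b1. In a completely mixed equilibrium, Row must be indifferent between a1 and a2.
Row's expected payoff from a1 is 2q − 2(1−q); from a2 it is 8q − 4(1−q).
Setting these equal: 4q − 2 = 12q − 4, so q = 1/4.
Therefore Column plays b2 with probability 1 − 1/4 = 3/4.

3/4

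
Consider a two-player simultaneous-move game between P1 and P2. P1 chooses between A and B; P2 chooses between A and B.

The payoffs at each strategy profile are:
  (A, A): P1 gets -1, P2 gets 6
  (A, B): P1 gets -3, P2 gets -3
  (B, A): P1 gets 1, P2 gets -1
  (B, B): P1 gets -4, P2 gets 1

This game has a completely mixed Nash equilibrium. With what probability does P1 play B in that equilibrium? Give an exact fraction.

Let r be the probability that P1 plays A. In a completely mixed equilibrium, P2 must be indifferent between A and B.
P2's expected payoff from A is 6r − (1−r); from B it is −3r + (1−r).
Setting these equal: 7r − 1 = −4r + 1, so r = 2/11.
Therefore P1 plays B with probability 1 − 2/11 = 9/11.

9/11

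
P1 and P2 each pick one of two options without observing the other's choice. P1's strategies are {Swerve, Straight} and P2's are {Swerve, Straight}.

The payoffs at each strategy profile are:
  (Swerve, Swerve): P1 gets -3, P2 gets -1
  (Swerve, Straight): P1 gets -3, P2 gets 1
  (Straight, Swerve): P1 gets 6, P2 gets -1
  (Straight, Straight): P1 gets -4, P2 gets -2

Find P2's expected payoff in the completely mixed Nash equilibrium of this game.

-1

First find p, the probability P1 plays Swerve, from P2's indifference between Swerve and Straight: −p − (1−p) = p − 2(1−p), giving p = 1/3.
Since P2 is indifferent in equilibrium, P2's expected payoff equals the payoff from either column against (1/3, 2/3). Using Swerve: −(1/3) − (2/3) = -1.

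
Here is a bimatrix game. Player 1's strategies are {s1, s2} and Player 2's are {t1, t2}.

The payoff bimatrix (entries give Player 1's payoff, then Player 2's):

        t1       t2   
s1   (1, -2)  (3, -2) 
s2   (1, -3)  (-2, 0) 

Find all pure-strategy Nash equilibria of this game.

(s1, t1) and (s1, t2)

(s1, t1): Player 1 gets 1 ≥ 1 from s2, and Player 2 gets -2 ≥ -2 from t2 — Nash equilibrium.
(s1, t2): Player 1 gets 3 ≥ -2 from s2, and Player 2 gets -2 ≥ -2 from t1 — Nash equilibrium.
(s2, t1): Player 2 prefers t2 (0 > -3) — not an equilibrium.
(s2, t2): Player 1 prefers s1 (3 > -2) — not an equilibrium.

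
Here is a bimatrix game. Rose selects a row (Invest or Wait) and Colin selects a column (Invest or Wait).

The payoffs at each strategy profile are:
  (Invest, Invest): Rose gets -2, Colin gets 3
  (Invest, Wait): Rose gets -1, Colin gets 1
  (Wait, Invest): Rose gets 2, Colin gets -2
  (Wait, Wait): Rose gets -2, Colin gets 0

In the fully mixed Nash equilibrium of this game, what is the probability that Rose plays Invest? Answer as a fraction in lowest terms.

Let p be the probability that Rose plays Invest. In a completely mixed equilibrium, Colin must be indifferent between Invest and Wait.
Colin's expected payoff from Invest is 3p − 2(1−p); from Wait it is p.
Setting these equal: 5p − 2 = p, so p = 1/2.

1/2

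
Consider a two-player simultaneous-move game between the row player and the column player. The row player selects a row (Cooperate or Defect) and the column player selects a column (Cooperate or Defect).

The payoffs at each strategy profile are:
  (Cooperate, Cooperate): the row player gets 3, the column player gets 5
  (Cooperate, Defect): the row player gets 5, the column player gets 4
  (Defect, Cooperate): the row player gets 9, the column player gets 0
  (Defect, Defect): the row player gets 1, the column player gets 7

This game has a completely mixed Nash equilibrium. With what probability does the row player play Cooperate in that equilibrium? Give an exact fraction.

7/8

Let p be the probability that the row player plays Cooperate. In a completely mixed equilibrium, the column player must be indifferent between Cooperate and Defect.
The column player's expected payoff from Cooperate is 5p; from Defect it is 4p + 7(1−p).
Setting these equal: 5p = −3p + 7, so p = 7/8.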